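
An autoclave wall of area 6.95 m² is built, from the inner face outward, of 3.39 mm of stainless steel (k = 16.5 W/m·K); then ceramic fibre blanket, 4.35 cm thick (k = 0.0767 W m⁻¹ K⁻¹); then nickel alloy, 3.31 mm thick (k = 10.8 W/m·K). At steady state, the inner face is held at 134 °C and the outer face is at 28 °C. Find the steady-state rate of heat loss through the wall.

Q = 1300 W

Resistance network (inner→outer):
  R_stainless steel = L/(kA) = 0.00339/(16.5·6.95) = 2.956×10^-5 K/W
  R_ceramic fibre blanket = L/(kA) = 0.0435/(0.0767·6.95) = 0.08160 K/W
  R_nickel alloy = L/(kA) = 0.00331/(10.8·6.95) = 4.410×10^-5 K/W
ΣR = 2.956×10^-5 + 0.08160 + 4.410×10^-5 = 0.08167 K/W
Q = ΔT/ΣR = (134 °C − 28 °C)/0.08167 = 1300 W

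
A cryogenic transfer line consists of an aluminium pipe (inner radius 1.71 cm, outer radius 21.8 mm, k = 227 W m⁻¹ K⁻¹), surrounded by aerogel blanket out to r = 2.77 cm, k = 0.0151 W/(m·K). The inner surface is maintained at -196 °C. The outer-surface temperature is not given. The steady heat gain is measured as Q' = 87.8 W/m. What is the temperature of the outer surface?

T_out = 25.7 °C

Series resistances:
  R'_aluminium = ln(0.0218/0.0171)/(2πk) = 0.2428/(2π·227) = 1.703×10^-4 m·K/W
  R'_aerogel blanket = ln(0.0277/0.0218)/(2πk) = 0.2395/(2π·0.0151) = 2.525 m·K/W
ΣR = 2.525 m·K/W
ΔT = Q'·ΣR = 87.8 × 2.525 = 221.7 K
Heat flows inward, so T_out = T_in + ΔT = -196 + 221.7 = 25.7 °C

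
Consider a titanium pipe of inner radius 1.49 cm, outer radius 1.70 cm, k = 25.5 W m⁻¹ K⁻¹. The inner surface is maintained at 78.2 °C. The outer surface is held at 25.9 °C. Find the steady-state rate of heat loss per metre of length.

Q' = 63.6 kW/m

Q' = 2πk·ΔT/ln(r₂/r₁) = 2π × 25.5 × 52.3 / ln(0.0170/0.0149) = 63600 W/m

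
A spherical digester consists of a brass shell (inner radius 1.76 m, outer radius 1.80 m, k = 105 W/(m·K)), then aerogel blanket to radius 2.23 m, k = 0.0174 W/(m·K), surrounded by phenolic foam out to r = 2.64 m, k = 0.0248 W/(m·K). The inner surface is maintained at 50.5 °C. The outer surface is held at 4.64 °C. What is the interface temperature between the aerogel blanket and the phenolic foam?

Series thermal resistances, inner to outer:
  R_brass = (1/1.76 − 1/1.80)/(4πk) = 0.01263/(4π·105) = 9.569×10^-6 K/W
  R_aerogel blanket = (1/1.80 − 1/2.23)/(4πk) = 0.1071/(4π·0.0174) = 0.4899 K/W
  R_phenolic foam = (1/2.23 − 1/2.64)/(4πk) = 0.06964/(4π·0.0248) = 0.2235 K/W
ΣR = 9.569×10^-6 + 0.4899 + 0.2235 = 0.7134 K/W
Q = ΔT/ΣR = (50.5 °C − 4.64 °C)/0.7134 = 64.28 W
From the inner boundary to the aerogel blanket/phenolic foam interface, ΣR_partial = 0.4899 K/W.
T_interface = T_in − Q·ΣR_partial = 50.5 °C − (64.28)(0.4899) = 19.0 °C

T = 19.0 °C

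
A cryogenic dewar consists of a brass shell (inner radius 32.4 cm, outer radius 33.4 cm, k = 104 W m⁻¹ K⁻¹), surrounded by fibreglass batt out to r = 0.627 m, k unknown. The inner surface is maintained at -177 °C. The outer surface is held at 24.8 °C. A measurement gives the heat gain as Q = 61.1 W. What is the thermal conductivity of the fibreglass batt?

ΣR = ΔT/Q = |-177 − 24.8|/61.1 = 3.303 K/W
Known resistances:
  R_brass = (1/0.324 − 1/0.334)/(4πk) = 0.09241/(4π·104) = 7.071×10^-5 K/W
R_fibreglass batt = ΣR − ΣR_known = 3.303 − 7.071×10^-5 = 3.303 K/W
(1/r₁−1/r₂)/(4πk) = 3.303 ⇒ k = 1.399/(4π·3.303) = 0.0337 W/m·K

k = 0.0337 W/m·K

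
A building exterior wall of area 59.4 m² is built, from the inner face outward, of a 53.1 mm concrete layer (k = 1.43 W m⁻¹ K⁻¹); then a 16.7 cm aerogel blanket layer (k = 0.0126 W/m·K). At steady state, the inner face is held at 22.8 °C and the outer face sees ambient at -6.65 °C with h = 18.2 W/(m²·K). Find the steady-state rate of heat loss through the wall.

Q = 131 W

Resistance network (inner→outer):
  R_concrete = L/(kA) = 0.0531/(1.43·59.4) = 6.251×10^-4 K/W
  R_aerogel blanket = L/(kA) = 0.167/(0.0126·59.4) = 0.2231 K/W
  R_conv,out = 1/(hA) = 1/(18.2·59.4) = 9.250×10^-4 K/W
ΣR = 6.251×10^-4 + 0.2231 + 9.250×10^-4 = 0.2247 K/W
Q = ΔT/ΣR = (22.8 °C − -6.65 °C)/0.2247 = 131 W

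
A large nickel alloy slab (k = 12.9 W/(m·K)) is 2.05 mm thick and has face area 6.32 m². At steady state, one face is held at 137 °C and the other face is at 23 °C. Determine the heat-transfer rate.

Q = 4.53×10^6 W

Q = kA·ΔT/L = 12.9 × 6.32 × |137 °C − 23 °C| / 0.00205 = 4.53×10^6 W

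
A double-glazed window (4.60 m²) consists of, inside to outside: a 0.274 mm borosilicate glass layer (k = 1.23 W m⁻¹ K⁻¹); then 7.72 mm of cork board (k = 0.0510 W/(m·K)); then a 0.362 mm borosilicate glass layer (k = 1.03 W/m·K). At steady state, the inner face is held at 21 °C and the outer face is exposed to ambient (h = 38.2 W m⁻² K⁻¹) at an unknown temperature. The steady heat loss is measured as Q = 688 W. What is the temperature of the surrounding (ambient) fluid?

Series resistances:
  R_borosilicate glass = L/(kA) = 2.74×10^-4/(1.23·4.60) = 4.843×10^-5 K/W
  R_cork board = L/(kA) = 0.00772/(0.0510·4.60) = 0.03291 K/W
  R_borosilicate glass = L/(kA) = 3.62×10^-4/(1.03·4.60) = 7.640×10^-5 K/W
  R_conv,out = 1/(hA) = 1/(38.2·4.60) = 0.005691 K/W
ΣR = 0.03872 K/W
ΔT = Q·ΣR = 688 × 0.03872 = 26.64 K
Heat flows outward, so T_out = T_in − ΔT = 21 − 26.64 = -5.64 °C

T_out = -5.64 °C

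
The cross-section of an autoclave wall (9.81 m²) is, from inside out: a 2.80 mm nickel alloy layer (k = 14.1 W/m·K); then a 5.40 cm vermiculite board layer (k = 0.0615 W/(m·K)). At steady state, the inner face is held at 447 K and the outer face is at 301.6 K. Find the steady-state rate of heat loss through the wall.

Resistance network (inner→outer):
  R_nickel alloy = L/(kA) = 0.00280/(14.1·9.81) = 2.024×10^-5 K/W
  R_vermiculite board = L/(kA) = 0.0540/(0.0615·9.81) = 0.08951 K/W
ΣR = 2.024×10^-5 + 0.08951 = 0.08953 K/W
Q = ΔT/ΣR = (447 K − 301.6 K)/0.08953 = 1620 W

Q = 1620 W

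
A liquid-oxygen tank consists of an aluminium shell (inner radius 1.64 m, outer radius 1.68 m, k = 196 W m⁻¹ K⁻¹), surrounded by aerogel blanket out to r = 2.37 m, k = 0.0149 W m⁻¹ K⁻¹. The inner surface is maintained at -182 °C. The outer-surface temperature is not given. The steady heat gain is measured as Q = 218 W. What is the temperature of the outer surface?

Series resistances:
  R_aluminium = (1/1.64 − 1/1.68)/(4πk) = 0.01452/(4π·196) = 5.894×10^-6 K/W
  R_aerogel blanket = (1/1.68 − 1/2.37)/(4πk) = 0.1733/(4π·0.0149) = 0.9255 K/W
ΣR = 0.9255 K/W
ΔT = Q·ΣR = 218 × 0.9255 = 201.8 K
Heat flows inward, so T_out = T_in + ΔT = -182 + 201.8 = 19.8 °C

T_out = 19.8 °C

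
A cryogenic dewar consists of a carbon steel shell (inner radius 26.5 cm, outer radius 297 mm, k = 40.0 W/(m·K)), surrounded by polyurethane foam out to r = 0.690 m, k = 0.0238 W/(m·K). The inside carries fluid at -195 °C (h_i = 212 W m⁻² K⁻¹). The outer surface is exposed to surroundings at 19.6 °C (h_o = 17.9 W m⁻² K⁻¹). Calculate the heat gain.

Q = 33.4 W

Series thermal resistances, inner to outer:
  R_conv,in = 1/(4πr²h) = 1/(4π·0.265²·212) = 0.005345 K/W
  R_carbon steel = (1/0.265 − 1/0.297)/(4πk) = 0.4066/(4π·40.0) = 8.089×10^-4 K/W
  R_polyurethane foam = (1/0.297 − 1/0.690)/(4πk) = 1.918/(4π·0.0238) = 6.412 K/W
  R_conv,out = 1/(4πr²h) = 1/(4π·0.690²·17.9) = 0.009338 K/W
ΣR = 0.005345 + 8.089×10^-4 + 6.412 + 0.009338 = 6.427 K/W
Q = ΔT/ΣR = (-195 °C − 19.6 °C)/6.427 = -33.4 W
(Negative Q ⇒ heat flows inward; heat gain = 33.4 W.)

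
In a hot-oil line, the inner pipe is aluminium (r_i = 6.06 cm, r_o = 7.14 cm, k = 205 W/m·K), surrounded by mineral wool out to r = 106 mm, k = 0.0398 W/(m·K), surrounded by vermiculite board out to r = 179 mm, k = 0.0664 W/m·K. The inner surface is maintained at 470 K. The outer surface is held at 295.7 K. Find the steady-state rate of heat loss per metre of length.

Q' = 61.5 W/m

Treat each layer as a resistance in series:
  R'_aluminium = ln(0.0714/0.0606)/(2πk) = 0.1640/(2π·205) = 1.273×10^-4 m·K/W
  R'_mineral wool = ln(0.106/0.0714)/(2πk) = 0.3951/(2π·0.0398) = 1.580 m·K/W
  R'_vermiculite board = ln(0.179/0.106)/(2πk) = 0.5239/(2π·0.0664) = 1.256 m·K/W
ΣR = 1.273×10^-4 + 1.580 + 1.256 = 2.836 m·K/W
Q' = ΔT/ΣR = (470 K − 295.7 K)/2.836 = 61.5 W/m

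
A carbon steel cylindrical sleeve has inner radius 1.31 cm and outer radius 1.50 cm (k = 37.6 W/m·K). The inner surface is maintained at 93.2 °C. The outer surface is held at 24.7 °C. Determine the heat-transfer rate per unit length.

Q' = 2πk·ΔT/ln(r₂/r₁) = 2π × 37.6 × 68.5 / ln(0.0150/0.0131) = 1.19×10^5 W/m

Q' = 119 kW/m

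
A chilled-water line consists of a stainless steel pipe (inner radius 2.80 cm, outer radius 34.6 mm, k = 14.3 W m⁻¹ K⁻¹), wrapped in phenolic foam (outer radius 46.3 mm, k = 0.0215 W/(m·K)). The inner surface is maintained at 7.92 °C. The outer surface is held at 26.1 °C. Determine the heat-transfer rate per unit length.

Resistance network (inner→outer):
  R'_stainless steel = ln(0.0346/0.0280)/(2πk) = 0.2116/(2π·14.3) = 0.002356 m·K/W
  R'_phenolic foam = ln(0.0463/0.0346)/(2πk) = 0.2913/(2π·0.0215) = 2.156 m·K/W
ΣR = 0.002356 + 2.156 = 2.158 m·K/W
Q' = ΔT/ΣR = (7.92 °C − 26.1 °C)/2.158 = -8.42 W/m
(Negative Q' ⇒ heat flows inward; heat gain = 8.42 W/m.)

Q' = 8.42 W/m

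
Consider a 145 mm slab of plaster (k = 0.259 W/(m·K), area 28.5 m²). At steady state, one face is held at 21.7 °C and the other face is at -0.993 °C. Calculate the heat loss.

Q = 1160 W

Q = kA·ΔT/L = 0.259 × 28.5 × |21.7 °C − -0.993 °C| / 0.145 = 1160 W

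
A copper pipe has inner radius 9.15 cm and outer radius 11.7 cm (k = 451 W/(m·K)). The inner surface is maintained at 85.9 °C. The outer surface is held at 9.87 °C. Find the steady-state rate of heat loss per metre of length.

Q' = 876 kW/m

Q' = 2πk·ΔT/ln(r₂/r₁) = 2π × 451 × 76.03 / ln(0.117/0.0915) = 8.76×10^5 W/m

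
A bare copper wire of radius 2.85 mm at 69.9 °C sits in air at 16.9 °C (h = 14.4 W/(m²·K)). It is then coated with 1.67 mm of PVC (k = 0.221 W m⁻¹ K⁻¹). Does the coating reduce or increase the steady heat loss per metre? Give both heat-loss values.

increases: 13.7 → 19.1 W/m

Critical radius for a cylinder: r_cr = k/h = 0.0153 m = 1.53 cm.
Outer radius after coating: r₂ = 0.00285 + 0.00167 = 0.00452 m.
Since r₁ < r_cr and r₂ ≤ r_cr, the coating moves toward the maximum at r_cr — heat loss rises.
Bare: R = 1/(2πr₁h) = 3.878 m·K/W; Q = 53/3.878 = 13.7 W/m.
Coated: R = R_cond + R_conv = 2.777 m·K/W; Q = 53/2.777 = 19.1 W/m.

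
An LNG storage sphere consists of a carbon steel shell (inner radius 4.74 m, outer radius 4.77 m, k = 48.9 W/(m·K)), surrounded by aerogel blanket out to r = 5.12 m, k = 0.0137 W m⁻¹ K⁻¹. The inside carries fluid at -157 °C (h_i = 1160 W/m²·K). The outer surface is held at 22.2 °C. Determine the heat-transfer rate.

Resistance network (inner→outer):
  R_conv,in = 1/(4πr²h) = 1/(4π·4.74²·1160) = 3.053×10^-6 K/W
  R_carbon steel = (1/4.74 − 1/4.77)/(4πk) = 0.001327/(4π·48.9) = 2.159×10^-6 K/W
  R_aerogel blanket = (1/4.77 − 1/5.12)/(4πk) = 0.01433/(4π·0.0137) = 0.08324 K/W
ΣR = 3.053×10^-6 + 2.159×10^-6 + 0.08324 = 0.08325 K/W
Q = ΔT/ΣR = (-157 °C − 22.2 °C)/0.08325 = -2150 W
(Negative Q ⇒ heat flows inward; heat gain = 2150 W.)

Q = 2.15 kW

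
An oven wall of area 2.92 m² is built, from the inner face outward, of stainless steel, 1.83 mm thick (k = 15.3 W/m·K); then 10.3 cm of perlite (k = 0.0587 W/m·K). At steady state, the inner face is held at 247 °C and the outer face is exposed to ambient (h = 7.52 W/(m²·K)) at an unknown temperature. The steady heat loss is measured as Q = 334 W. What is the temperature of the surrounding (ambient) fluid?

T_out = 31.1 °C

Sum the resistances:
  R_stainless steel = L/(kA) = 0.00183/(15.3·2.92) = 4.096×10^-5 K/W
  R_perlite = L/(kA) = 0.103/(0.0587·2.92) = 0.6009 K/W
  R_conv,out = 1/(hA) = 1/(7.52·2.92) = 0.04554 K/W
ΣR = 0.6465 K/W
ΔT = Q·ΣR = 334 × 0.6465 = 215.9 K
Heat flows outward, so T_out = T_in − ΔT = 247 − 215.9 = 31.1 °C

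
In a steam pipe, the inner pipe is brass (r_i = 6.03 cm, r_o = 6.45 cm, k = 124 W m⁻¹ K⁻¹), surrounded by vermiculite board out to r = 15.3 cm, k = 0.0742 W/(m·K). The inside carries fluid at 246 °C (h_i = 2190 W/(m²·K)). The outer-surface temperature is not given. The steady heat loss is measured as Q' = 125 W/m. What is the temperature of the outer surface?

T_out = 14.2 °C

Sum the resistances:
  R'_conv,in = 1/(2πr h) = 1/(2π·0.0603·2190) = 0.001205 m·K/W
  R'_brass = ln(0.0645/0.0603)/(2πk) = 0.06733/(2π·124) = 8.642×10^-5 m·K/W
  R'_vermiculite board = ln(0.153/0.0645)/(2πk) = 0.8638/(2π·0.0742) = 1.853 m·K/W
ΣR = 1.854 m·K/W
ΔT = Q'·ΣR = 125 × 1.854 = 231.8 K
Heat flows outward, so T_out = T_in − ΔT = 246 − 231.8 = 14.2 °C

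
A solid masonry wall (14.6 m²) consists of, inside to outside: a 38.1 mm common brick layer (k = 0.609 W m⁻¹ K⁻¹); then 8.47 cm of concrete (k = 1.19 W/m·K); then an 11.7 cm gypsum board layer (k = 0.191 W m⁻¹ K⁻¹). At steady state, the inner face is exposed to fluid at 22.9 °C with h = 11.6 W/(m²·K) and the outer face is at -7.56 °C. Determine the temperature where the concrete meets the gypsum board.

Series thermal resistances, inner to outer:
  R_conv,in = 1/(hA) = 1/(11.6·14.6) = 0.005905 K/W
  R_common brick = L/(kA) = 0.0381/(0.609·14.6) = 0.004285 K/W
  R_concrete = L/(kA) = 0.0847/(1.19·14.6) = 0.004875 K/W
  R_gypsum board = L/(kA) = 0.117/(0.191·14.6) = 0.04196 K/W
ΣR = 0.005905 + 0.004285 + 0.004875 + 0.04196 = 0.05702 K/W
Q = ΔT/ΣR = (22.9 °C − -7.56 °C)/0.05702 = 534.2 W
From the inner boundary to the concrete/gypsum board interface, ΣR_partial = 0.01506 K/W.
T_interface = T_in − Q·ΣR_partial = 22.9 °C − (534.2)(0.01506) = 14.9 °C

T = 14.9 °C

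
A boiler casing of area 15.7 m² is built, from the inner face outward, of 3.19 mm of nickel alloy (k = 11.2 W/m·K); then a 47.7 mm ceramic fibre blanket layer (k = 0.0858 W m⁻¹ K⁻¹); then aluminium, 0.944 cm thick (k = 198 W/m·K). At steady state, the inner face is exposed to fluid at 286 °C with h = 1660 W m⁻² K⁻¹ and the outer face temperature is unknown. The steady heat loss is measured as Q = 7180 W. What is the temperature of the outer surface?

Sum the resistances:
  R_conv,in = 1/(hA) = 1/(1660·15.7) = 3.837×10^-5 K/W
  R_nickel alloy = L/(kA) = 0.00319/(11.2·15.7) = 1.814×10^-5 K/W
  R_ceramic fibre blanket = L/(kA) = 0.0477/(0.0858·15.7) = 0.03541 K/W
  R_aluminium = L/(kA) = 0.00944/(198·15.7) = 3.037×10^-6 K/W
ΣR = 0.03547 K/W
ΔT = Q·ΣR = 7180 × 0.03547 = 254.7 K
Heat flows outward, so T_out = T_in − ΔT = 286 − 254.7 = 31.3 °C

T_out = 31.3 °C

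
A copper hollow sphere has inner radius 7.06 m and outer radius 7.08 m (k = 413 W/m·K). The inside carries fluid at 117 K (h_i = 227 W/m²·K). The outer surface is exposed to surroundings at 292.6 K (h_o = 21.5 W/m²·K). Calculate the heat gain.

Q = 2.17×10^6 W

Series thermal resistances, inner to outer:
  R_conv,in = 1/(4πr²h) = 1/(4π·7.06²·227) = 7.033×10^-6 K/W
  R_copper = (1/7.06 − 1/7.08)/(4πk) = 4.001×10^-4/(4π·413) = 7.710×10^-8 K/W
  R_conv,out = 1/(4πr²h) = 1/(4π·7.08²·21.5) = 7.384×10^-5 K/W
ΣR = 7.033×10^-6 + 7.710×10^-8 + 7.384×10^-5 = 8.095×10^-5 K/W
Q = ΔT/ΣR = (117 K − 292.6 K)/8.095×10^-5 = -2.17×10^6 W
(Negative Q ⇒ heat flows inward; heat gain = 2.17×10^6 W.)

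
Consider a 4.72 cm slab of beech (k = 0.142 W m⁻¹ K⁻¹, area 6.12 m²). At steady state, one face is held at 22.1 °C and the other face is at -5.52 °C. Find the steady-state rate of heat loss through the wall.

Q = kA·ΔT/L = 0.142 × 6.12 × |22.1 °C − -5.52 °C| / 0.0472 = 509 W

Q = 509 W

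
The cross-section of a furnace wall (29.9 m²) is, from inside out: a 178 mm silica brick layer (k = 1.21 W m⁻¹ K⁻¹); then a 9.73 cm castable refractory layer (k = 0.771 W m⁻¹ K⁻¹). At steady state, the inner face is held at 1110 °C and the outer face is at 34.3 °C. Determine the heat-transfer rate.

Series thermal resistances, inner to outer:
  R_silica brick = L/(kA) = 0.178/(1.21·29.9) = 0.004920 K/W
  R_castable refractory = L/(kA) = 0.0973/(0.771·29.9) = 0.004221 K/W
ΣR = 0.004920 + 0.004221 = 0.009141 K/W
Q = ΔT/ΣR = (1110 °C − 34.3 °C)/0.009141 = 1.18×10^5 W

Q = 1.18×10^5 W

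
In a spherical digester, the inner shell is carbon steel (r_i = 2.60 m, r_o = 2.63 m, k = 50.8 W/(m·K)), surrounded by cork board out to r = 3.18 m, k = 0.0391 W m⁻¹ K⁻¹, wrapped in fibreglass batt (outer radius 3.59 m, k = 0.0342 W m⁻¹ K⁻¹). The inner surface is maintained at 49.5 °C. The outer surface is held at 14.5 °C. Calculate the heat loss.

Q = 161 W

Resistance network (inner→outer):
  R_carbon steel = (1/2.60 − 1/2.63)/(4πk) = 0.004387/(4π·50.8) = 6.873×10^-6 K/W
  R_cork board = (1/2.63 − 1/3.18)/(4πk) = 0.06576/(4π·0.0391) = 0.1338 K/W
  R_fibreglass batt = (1/3.18 − 1/3.59)/(4πk) = 0.03591/(4π·0.0342) = 0.08357 K/W
ΣR = 6.873×10^-6 + 0.1338 + 0.08357 = 0.2174 K/W
Q = ΔT/ΣR = (49.5 °C − 14.5 °C)/0.2174 = 161 W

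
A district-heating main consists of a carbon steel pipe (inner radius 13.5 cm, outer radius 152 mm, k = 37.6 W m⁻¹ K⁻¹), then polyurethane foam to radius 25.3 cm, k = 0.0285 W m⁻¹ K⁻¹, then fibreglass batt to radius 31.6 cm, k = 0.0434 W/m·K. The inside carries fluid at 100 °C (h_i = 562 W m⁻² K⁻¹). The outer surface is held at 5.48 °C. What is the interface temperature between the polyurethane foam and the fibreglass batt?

T = 26.5 °C

Treat each layer as a resistance in series:
  R'_conv,in = 1/(2πr h) = 1/(2π·0.135·562) = 0.002098 m·K/W
  R'_carbon steel = ln(0.152/0.135)/(2πk) = 0.1186/(2π·37.6) = 5.020×10^-4 m·K/W
  R'_polyurethane foam = ln(0.253/0.152)/(2πk) = 0.5095/(2π·0.0285) = 2.845 m·K/W
  R'_fibreglass batt = ln(0.316/0.253)/(2πk) = 0.2224/(2π·0.0434) = 0.8154 m·K/W
ΣR = 0.002098 + 5.020×10^-4 + 2.845 + 0.8154 = 3.663 m·K/W
Q' = ΔT/ΣR = (100 °C − 5.48 °C)/3.663 = 25.80 W/m
From the inner boundary to the polyurethane foam/fibreglass batt interface, ΣR_partial = 2.848 m·K/W.
T_interface = T_in − Q'·ΣR_partial = 100 °C − (25.80)(2.848) = 26.5 °C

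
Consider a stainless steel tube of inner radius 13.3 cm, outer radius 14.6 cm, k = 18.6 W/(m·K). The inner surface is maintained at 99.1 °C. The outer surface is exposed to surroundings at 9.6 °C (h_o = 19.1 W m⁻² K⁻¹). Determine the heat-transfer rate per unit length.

Q' = 1550 W/m

Resistance network (inner→outer):
  R'_stainless steel = ln(0.146/0.133)/(2πk) = 0.09326/(2π·18.6) = 7.980×10^-4 m·K/W
  R'_conv,out = 1/(2πr h) = 1/(2π·0.146·19.1) = 0.05707 m·K/W
ΣR = 7.980×10^-4 + 0.05707 = 0.05787 m·K/W
Q' = ΔT/ΣR = (99.1 °C − 9.6 °C)/0.05787 = 1550 W/m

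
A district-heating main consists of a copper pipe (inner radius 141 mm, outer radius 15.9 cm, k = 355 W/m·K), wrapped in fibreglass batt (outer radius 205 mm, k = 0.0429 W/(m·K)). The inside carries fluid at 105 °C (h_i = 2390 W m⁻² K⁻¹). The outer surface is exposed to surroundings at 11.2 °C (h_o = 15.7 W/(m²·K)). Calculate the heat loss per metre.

Q' = 94.5 W/m

Resistance network (inner→outer):
  R'_conv,in = 1/(2πr h) = 1/(2π·0.141·2390) = 4.723×10^-4 m·K/W
  R'_copper = ln(0.159/0.141)/(2πk) = 0.1201/(2π·355) = 5.386×10^-5 m·K/W
  R'_fibreglass batt = ln(0.205/0.159)/(2πk) = 0.2541/(2π·0.0429) = 0.9427 m·K/W
  R'_conv,out = 1/(2πr h) = 1/(2π·0.205·15.7) = 0.04945 m·K/W
ΣR = 4.723×10^-4 + 5.386×10^-5 + 0.9427 + 0.04945 = 0.9927 m·K/W
Q' = ΔT/ΣR = (105 °C − 11.2 °C)/0.9927 = 94.5 W/m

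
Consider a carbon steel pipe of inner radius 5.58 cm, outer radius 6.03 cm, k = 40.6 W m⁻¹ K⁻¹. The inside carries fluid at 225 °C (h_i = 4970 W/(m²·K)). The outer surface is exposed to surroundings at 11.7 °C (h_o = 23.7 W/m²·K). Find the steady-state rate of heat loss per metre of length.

Series thermal resistances, inner to outer:
  R'_conv,in = 1/(2πr h) = 1/(2π·0.0558·4970) = 5.739×10^-4 m·K/W
  R'_carbon steel = ln(0.0603/0.0558)/(2πk) = 0.07756/(2π·40.6) = 3.040×10^-4 m·K/W
  R'_conv,out = 1/(2πr h) = 1/(2π·0.0603·23.7) = 0.1114 m·K/W
ΣR = 5.739×10^-4 + 3.040×10^-4 + 0.1114 = 0.1123 m·K/W
Q' = ΔT/ΣR = (225 °C − 11.7 °C)/0.1123 = 1900 W/m

Q' = 1900 W/m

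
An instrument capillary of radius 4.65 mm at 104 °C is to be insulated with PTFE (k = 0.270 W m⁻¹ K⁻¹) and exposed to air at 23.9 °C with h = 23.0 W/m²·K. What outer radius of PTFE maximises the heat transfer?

r_cr = 1.17 cm

For a cylinder, r_cr = k_ins/h = 0.270/23.0 = 0.0117 m = 1.17 cm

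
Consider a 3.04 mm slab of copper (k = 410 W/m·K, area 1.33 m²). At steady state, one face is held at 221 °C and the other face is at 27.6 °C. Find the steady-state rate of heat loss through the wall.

Q = kA·ΔT/L = 410 × 1.33 × |221 °C − 27.6 °C| / 0.00304 = 3.47×10^7 W

Q = 34700 kW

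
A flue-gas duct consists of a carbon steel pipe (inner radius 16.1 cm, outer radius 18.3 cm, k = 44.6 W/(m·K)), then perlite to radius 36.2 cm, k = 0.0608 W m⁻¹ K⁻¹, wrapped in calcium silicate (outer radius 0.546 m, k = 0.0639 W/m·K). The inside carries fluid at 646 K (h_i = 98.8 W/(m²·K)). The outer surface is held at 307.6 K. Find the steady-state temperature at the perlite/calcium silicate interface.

T = 430 K

Series thermal resistances, inner to outer:
  R'_conv,in = 1/(2πr h) = 1/(2π·0.161·98.8) = 0.01001 m·K/W
  R'_carbon steel = ln(0.183/0.161)/(2πk) = 0.1281/(2π·44.6) = 4.571×10^-4 m·K/W
  R'_perlite = ln(0.362/0.183)/(2πk) = 0.6822/(2π·0.0608) = 1.786 m·K/W
  R'_calcium silicate = ln(0.546/0.362)/(2πk) = 0.4110/(2π·0.0639) = 1.024 m·K/W
ΣR = 0.01001 + 4.571×10^-4 + 1.786 + 1.024 = 2.820 m·K/W
Q' = ΔT/ΣR = (646 K − 307.6 K)/2.820 = 120.0 W/m
From the inner boundary to the perlite/calcium silicate interface, ΣR_partial = 1.796 m·K/W.
T_interface = T_in − Q'·ΣR_partial = 646 K − (120.0)(1.796) = 430 K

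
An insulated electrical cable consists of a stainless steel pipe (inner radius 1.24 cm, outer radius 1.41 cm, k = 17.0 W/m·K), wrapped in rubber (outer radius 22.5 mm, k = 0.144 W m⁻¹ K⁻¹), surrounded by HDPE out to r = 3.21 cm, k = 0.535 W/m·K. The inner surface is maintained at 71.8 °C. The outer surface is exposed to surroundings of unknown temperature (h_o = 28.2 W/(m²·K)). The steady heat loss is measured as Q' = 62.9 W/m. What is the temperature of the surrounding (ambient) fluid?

Series resistances:
  R'_stainless steel = ln(0.0141/0.0124)/(2πk) = 0.1285/(2π·17.0) = 0.001203 m·K/W
  R'_rubber = ln(0.0225/0.0141)/(2πk) = 0.4673/(2π·0.144) = 0.5165 m·K/W
  R'_HDPE = ln(0.0321/0.0225)/(2πk) = 0.3553/(2π·0.535) = 0.1057 m·K/W
  R'_conv,out = 1/(2πr h) = 1/(2π·0.0321·28.2) = 0.1758 m·K/W
ΣR = 0.7993 m·K/W
ΔT = Q'·ΣR = 62.9 × 0.7993 = 50.28 K
Heat flows outward, so T_out = T_in − ΔT = 71.8 − 50.28 = 21.5 °C

T_out = 21.5 °C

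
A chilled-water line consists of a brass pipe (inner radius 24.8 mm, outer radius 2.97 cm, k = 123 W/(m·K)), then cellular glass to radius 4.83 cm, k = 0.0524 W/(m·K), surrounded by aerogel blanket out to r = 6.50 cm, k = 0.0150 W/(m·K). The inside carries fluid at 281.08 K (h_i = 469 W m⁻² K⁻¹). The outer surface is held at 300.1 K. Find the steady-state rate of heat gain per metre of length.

Series thermal resistances, inner to outer:
  R'_conv,in = 1/(2πr h) = 1/(2π·0.0248·469) = 0.01368 m·K/W
  R'_brass = ln(0.0297/0.0248)/(2πk) = 0.1803/(2π·123) = 2.333×10^-4 m·K/W
  R'_cellular glass = ln(0.0483/0.0297)/(2πk) = 0.4863/(2π·0.0524) = 1.477 m·K/W
  R'_aerogel blanket = ln(0.0650/0.0483)/(2πk) = 0.2970/(2π·0.0150) = 3.151 m·K/W
ΣR = 0.01368 + 2.333×10^-4 + 1.477 + 3.151 = 4.642 m·K/W
Q' = ΔT/ΣR = (281.08 K − 300.1 K)/4.642 = -4.10 W/m
(Negative Q' ⇒ heat flows inward; heat gain = 4.10 W/m.)

Q' = 4.10 W/m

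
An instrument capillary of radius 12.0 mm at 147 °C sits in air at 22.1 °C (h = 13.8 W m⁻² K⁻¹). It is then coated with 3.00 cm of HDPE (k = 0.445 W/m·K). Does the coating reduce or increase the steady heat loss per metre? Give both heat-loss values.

increases: 130 → 173 W/m

Critical radius for a cylinder: r_cr = k/h = 0.0322 m = 3.22 cm.
Outer radius after coating: r₂ = 0.0120 + 0.0300 = 0.0420 m.
r₁ < r_cr < r₂: heat loss rises to a maximum at r_cr then falls. Whether the coating helps depends on whether Q(r₂) has dropped back below Q(r₁).
Bare: R = 1/(2πr₁h) = 0.9611 m·K/W; Q = 124.9/0.9611 = 130 W/m.
Coated: R = R_cond + R_conv = 0.7226 m·K/W; Q = 124.9/0.7226 = 173 W/m.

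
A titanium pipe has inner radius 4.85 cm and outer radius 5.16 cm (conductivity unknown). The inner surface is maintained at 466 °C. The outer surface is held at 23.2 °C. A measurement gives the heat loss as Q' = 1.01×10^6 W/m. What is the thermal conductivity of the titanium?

k = 22.5 W/m·K

ΣR = ΔT/Q' = |466 − 23.2|/1.01×10^6 = 4.384×10^-4 m·K/W
ln(r₂/r₁)/(2πk) = 4.384×10^-4 ⇒ k = 0.06196/(2π·4.384×10^-4) = 22.5 W/m·K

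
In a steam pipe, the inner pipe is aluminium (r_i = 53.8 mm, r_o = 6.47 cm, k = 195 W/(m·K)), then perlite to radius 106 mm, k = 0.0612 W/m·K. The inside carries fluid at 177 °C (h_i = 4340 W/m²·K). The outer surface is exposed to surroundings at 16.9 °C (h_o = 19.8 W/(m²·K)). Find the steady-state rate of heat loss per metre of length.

Q' = 118 W/m

Treat each layer as a resistance in series:
  R'_conv,in = 1/(2πr h) = 1/(2π·0.0538·4340) = 6.816×10^-4 m·K/W
  R'_aluminium = ln(0.0647/0.0538)/(2πk) = 0.1845/(2π·195) = 1.506×10^-4 m·K/W
  R'_perlite = ln(0.106/0.0647)/(2πk) = 0.4937/(2π·0.0612) = 1.284 m·K/W
  R'_conv,out = 1/(2πr h) = 1/(2π·0.106·19.8) = 0.07583 m·K/W
ΣR = 6.816×10^-4 + 1.506×10^-4 + 1.284 + 0.07583 = 1.361 m·K/W
Q' = ΔT/ΣR = (177 °C − 16.9 °C)/1.361 = 118 W/m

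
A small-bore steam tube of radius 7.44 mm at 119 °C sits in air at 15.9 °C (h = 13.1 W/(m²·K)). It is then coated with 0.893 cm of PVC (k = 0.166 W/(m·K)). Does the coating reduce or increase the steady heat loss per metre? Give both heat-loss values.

Critical radius for a cylinder: r_cr = k/h = 0.0127 m = 1.27 cm.
Outer radius after coating: r₂ = 0.00744 + 0.00893 = 0.01637 m.
r₁ < r_cr < r₂: heat loss rises to a maximum at r_cr then falls. Whether the coating helps depends on whether Q(r₂) has dropped back below Q(r₁).
Bare: R = 1/(2πr₁h) = 1.633 m·K/W; Q = 103.1/1.633 = 63.1 W/m.
Coated: R = R_cond + R_conv = 1.498 m·K/W; Q = 103.1/1.498 = 68.8 W/m.

increases: 63.1 → 68.8 W/m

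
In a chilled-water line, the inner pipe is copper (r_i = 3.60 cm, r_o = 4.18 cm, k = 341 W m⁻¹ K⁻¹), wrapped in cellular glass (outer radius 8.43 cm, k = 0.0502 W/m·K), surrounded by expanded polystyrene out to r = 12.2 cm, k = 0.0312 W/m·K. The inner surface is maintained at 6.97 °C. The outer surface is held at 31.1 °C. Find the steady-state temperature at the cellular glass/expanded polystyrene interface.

T = 20.0 °C

Resistance network (inner→outer):
  R'_copper = ln(0.0418/0.0360)/(2πk) = 0.1494/(2π·341) = 6.972×10^-5 m·K/W
  R'_cellular glass = ln(0.0843/0.0418)/(2πk) = 0.7015/(2π·0.0502) = 2.224 m·K/W
  R'_expanded polystyrene = ln(0.122/0.0843)/(2πk) = 0.3696/(2π·0.0312) = 1.886 m·K/W
ΣR = 6.972×10^-5 + 2.224 + 1.886 = 4.110 m·K/W
Q' = ΔT/ΣR = (6.97 °C − 31.1 °C)/4.110 = -5.871 W/m
From the inner boundary to the cellular glass/expanded polystyrene interface, ΣR_partial = 2.224 m·K/W.
T_interface = T_in − Q'·ΣR_partial = 6.97 °C − (-5.871)(2.224) = 20.0 °C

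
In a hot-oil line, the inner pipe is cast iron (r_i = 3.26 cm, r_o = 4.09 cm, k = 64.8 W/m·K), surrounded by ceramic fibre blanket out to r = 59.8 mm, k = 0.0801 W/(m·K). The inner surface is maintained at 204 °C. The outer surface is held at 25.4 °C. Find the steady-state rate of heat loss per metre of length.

Q' = 236 W/m

Series thermal resistances, inner to outer:
  R'_cast iron = ln(0.0409/0.0326)/(2πk) = 0.2268/(2π·64.8) = 5.571×10^-4 m·K/W
  R'_ceramic fibre blanket = ln(0.0598/0.0409)/(2πk) = 0.3799/(2π·0.0801) = 0.7548 m·K/W
ΣR = 5.571×10^-4 + 0.7548 = 0.7554 m·K/W
Q' = ΔT/ΣR = (204 °C − 25.4 °C)/0.7554 = 236 W/m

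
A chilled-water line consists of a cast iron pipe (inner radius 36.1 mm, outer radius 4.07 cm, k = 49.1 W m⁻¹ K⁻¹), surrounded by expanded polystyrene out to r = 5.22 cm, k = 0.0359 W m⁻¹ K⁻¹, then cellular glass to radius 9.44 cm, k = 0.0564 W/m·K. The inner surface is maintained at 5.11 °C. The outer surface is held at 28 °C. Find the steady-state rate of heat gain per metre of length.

Treat each layer as a resistance in series:
  R'_cast iron = ln(0.0407/0.0361)/(2πk) = 0.1199/(2π·49.1) = 3.888×10^-4 m·K/W
  R'_expanded polystyrene = ln(0.0522/0.0407)/(2πk) = 0.2489/(2π·0.0359) = 1.103 m·K/W
  R'_cellular glass = ln(0.0944/0.0522)/(2πk) = 0.5925/(2π·0.0564) = 1.672 m·K/W
ΣR = 3.888×10^-4 + 1.103 + 1.672 = 2.775 m·K/W
Q' = ΔT/ΣR = (5.11 °C − 28 °C)/2.775 = -8.25 W/m
(Negative Q' ⇒ heat flows inward; heat gain = 8.25 W/m.)

Q' = 8.25 W/m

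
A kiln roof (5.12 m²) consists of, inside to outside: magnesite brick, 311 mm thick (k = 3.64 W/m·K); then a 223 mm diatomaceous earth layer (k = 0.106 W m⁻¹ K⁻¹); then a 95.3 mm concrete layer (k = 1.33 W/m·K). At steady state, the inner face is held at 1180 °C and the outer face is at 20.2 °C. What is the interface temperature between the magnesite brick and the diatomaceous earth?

Treat each layer as a resistance in series:
  R_magnesite brick = L/(kA) = 0.311/(3.64·5.12) = 0.01669 K/W
  R_diatomaceous earth = L/(kA) = 0.223/(0.106·5.12) = 0.4109 K/W
  R_concrete = L/(kA) = 0.0953/(1.33·5.12) = 0.01399 K/W
ΣR = 0.01669 + 0.4109 + 0.01399 = 0.4416 K/W
Q = ΔT/ΣR = (1180 °C − 20.2 °C)/0.4416 = 2626 W
From the inner boundary to the magnesite brick/diatomaceous earth interface, ΣR_partial = 0.01669 K/W.
T_interface = T_in − Q·ΣR_partial = 1180 °C − (2626)(0.01669) = 1136 °C

T = 1136 °C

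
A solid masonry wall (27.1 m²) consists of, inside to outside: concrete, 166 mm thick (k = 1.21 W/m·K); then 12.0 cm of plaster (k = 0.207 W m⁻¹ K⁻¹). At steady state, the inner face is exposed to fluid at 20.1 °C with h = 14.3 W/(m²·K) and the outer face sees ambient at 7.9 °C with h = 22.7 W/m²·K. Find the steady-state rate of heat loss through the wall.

Series thermal resistances, inner to outer:
  R_conv,in = 1/(hA) = 1/(14.3·27.1) = 0.002580 K/W
  R_concrete = L/(kA) = 0.166/(1.21·27.1) = 0.005062 K/W
  R_plaster = L/(kA) = 0.120/(0.207·27.1) = 0.02139 K/W
  R_conv,out = 1/(hA) = 1/(22.7·27.1) = 0.001626 K/W
ΣR = 0.002580 + 0.005062 + 0.02139 + 0.001626 = 0.03066 K/W
Q = ΔT/ΣR = (20.1 °C − 7.9 °C)/0.03066 = 398 W

Q = 398 W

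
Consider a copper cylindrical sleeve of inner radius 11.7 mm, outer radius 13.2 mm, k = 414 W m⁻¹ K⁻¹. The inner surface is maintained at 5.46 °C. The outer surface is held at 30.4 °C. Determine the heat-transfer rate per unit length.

Q' = 2πk·ΔT/ln(r₂/r₁) = 2π × 414 × 24.94 / ln(0.0132/0.0117) = 5.38×10^5 W/m

Q' = 538 kW/m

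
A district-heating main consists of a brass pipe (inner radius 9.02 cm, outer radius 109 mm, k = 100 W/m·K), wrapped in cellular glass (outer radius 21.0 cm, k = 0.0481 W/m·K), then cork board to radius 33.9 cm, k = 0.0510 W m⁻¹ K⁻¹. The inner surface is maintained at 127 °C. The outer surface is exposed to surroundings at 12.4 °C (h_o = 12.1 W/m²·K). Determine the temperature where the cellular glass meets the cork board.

Resistance network (inner→outer):
  R'_brass = ln(0.109/0.0902)/(2πk) = 0.1893/(2π·100) = 3.013×10^-4 m·K/W
  R'_cellular glass = ln(0.210/0.109)/(2πk) = 0.6558/(2π·0.0481) = 2.170 m·K/W
  R'_cork board = ln(0.339/0.210)/(2πk) = 0.4789/(2π·0.0510) = 1.494 m·K/W
  R'_conv,out = 1/(2πr h) = 1/(2π·0.339·12.1) = 0.03880 m·K/W
ΣR = 3.013×10^-4 + 2.170 + 1.494 + 0.03880 = 3.703 m·K/W
Q' = ΔT/ΣR = (127 °C − 12.4 °C)/3.703 = 30.95 W/m
From the inner boundary to the cellular glass/cork board interface, ΣR_partial = 2.170 m·K/W.
T_interface = T_in − Q'·ΣR_partial = 127 °C − (30.95)(2.170) = 59.8 °C

T = 59.8 °C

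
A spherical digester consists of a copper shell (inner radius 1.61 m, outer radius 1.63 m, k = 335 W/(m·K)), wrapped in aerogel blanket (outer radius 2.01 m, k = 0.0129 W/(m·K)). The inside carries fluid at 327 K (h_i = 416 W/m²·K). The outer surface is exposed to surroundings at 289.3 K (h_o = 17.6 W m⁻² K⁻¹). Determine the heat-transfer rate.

Q = 52.6 W

Series thermal resistances, inner to outer:
  R_conv,in = 1/(4πr²h) = 1/(4π·1.61²·416) = 7.380×10^-5 K/W
  R_copper = (1/1.61 − 1/1.63)/(4πk) = 0.007621/(4π·335) = 1.810×10^-6 K/W
  R_aerogel blanket = (1/1.63 − 1/2.01)/(4πk) = 0.1160/(4π·0.0129) = 0.7155 K/W
  R_conv,out = 1/(4πr²h) = 1/(4π·2.01²·17.6) = 0.001119 K/W
ΣR = 7.380×10^-5 + 1.810×10^-6 + 0.7155 + 0.001119 = 0.7167 K/W
Q = ΔT/ΣR = (327 K − 289.3 K)/0.7167 = 52.6 W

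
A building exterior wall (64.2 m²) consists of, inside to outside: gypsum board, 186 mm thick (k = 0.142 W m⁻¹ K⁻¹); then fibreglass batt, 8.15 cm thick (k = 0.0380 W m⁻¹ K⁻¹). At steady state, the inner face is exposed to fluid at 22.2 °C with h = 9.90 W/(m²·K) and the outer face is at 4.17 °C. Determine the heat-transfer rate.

Series thermal resistances, inner to outer:
  R_conv,in = 1/(hA) = 1/(9.90·64.2) = 0.001573 K/W
  R_gypsum board = L/(kA) = 0.186/(0.142·64.2) = 0.02040 K/W
  R_fibreglass batt = L/(kA) = 0.0815/(0.0380·64.2) = 0.03341 K/W
ΣR = 0.001573 + 0.02040 + 0.03341 = 0.05538 K/W
Q = ΔT/ΣR = (22.2 °C − 4.17 °C)/0.05538 = 326 W

Q = 326 W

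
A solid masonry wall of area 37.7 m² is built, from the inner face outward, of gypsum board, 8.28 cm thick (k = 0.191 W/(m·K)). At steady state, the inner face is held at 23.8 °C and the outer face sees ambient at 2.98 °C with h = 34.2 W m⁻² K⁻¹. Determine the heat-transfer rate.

Q = 1700 W

Resistance network (inner→outer):
  R_gypsum board = L/(kA) = 0.0828/(0.191·37.7) = 0.01150 K/W
  R_conv,out = 1/(hA) = 1/(34.2·37.7) = 7.756×10^-4 K/W
ΣR = 0.01150 + 7.756×10^-4 = 0.01228 K/W
Q = ΔT/ΣR = (23.8 °C − 2.98 °C)/0.01228 = 1700 W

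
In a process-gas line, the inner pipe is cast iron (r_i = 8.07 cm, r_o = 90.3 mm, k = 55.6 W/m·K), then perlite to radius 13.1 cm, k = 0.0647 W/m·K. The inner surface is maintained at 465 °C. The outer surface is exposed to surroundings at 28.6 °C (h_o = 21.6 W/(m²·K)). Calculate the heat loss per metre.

Q' = 449 W/m

Series thermal resistances, inner to outer:
  R'_cast iron = ln(0.0903/0.0807)/(2πk) = 0.1124/(2π·55.6) = 3.217×10^-4 m·K/W
  R'_perlite = ln(0.131/0.0903)/(2πk) = 0.3721/(2π·0.0647) = 0.9152 m·K/W
  R'_conv,out = 1/(2πr h) = 1/(2π·0.131·21.6) = 0.05625 m·K/W
ΣR = 3.217×10^-4 + 0.9152 + 0.05625 = 0.9718 m·K/W
Q' = ΔT/ΣR = (465 °C − 28.6 °C)/0.9718 = 449 W/m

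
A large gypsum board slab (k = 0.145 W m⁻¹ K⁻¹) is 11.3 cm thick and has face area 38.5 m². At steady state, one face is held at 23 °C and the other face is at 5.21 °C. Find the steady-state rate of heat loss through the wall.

Q = kA·ΔT/L = 0.145 × 38.5 × |23 °C − 5.21 °C| / 0.113 = 879 W

Q = 879 W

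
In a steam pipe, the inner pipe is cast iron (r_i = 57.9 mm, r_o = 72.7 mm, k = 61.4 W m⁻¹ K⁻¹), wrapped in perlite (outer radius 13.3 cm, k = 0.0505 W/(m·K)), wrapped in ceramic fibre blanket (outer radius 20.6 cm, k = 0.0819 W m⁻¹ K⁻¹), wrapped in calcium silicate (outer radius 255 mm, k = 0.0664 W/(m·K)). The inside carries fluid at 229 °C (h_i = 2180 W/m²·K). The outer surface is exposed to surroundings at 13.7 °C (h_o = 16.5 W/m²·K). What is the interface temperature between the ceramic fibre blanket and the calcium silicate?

Resistance network (inner→outer):
  R'_conv,in = 1/(2πr h) = 1/(2π·0.0579·2180) = 0.001261 m·K/W
  R'_cast iron = ln(0.0727/0.0579)/(2πk) = 0.2276/(2π·61.4) = 5.900×10^-4 m·K/W
  R'_perlite = ln(0.133/0.0727)/(2πk) = 0.6040/(2π·0.0505) = 1.904 m·K/W
  R'_ceramic fibre blanket = ln(0.206/0.133)/(2πk) = 0.4375/(2π·0.0819) = 0.8502 m·K/W
  R'_calcium silicate = ln(0.255/0.206)/(2πk) = 0.2134/(2π·0.0664) = 0.5115 m·K/W
  R'_conv,out = 1/(2πr h) = 1/(2π·0.255·16.5) = 0.03783 m·K/W
ΣR = 0.001261 + 5.900×10^-4 + 1.904 + 0.8502 + 0.5115 + 0.03783 = 3.305 m·K/W
Q' = ΔT/ΣR = (229 °C − 13.7 °C)/3.305 = 65.14 W/m
From the inner boundary to the ceramic fibre blanket/calcium silicate interface, ΣR_partial = 2.756 m·K/W.
T_interface = T_in − Q'·ΣR_partial = 229 °C − (65.14)(2.756) = 49.5 °C

T = 49.5 °C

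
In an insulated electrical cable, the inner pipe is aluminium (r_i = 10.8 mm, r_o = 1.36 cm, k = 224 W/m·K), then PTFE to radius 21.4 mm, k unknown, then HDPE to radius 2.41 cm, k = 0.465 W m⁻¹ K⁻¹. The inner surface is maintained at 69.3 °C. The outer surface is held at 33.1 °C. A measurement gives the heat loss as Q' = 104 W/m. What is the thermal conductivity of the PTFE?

ΣR = ΔT/Q' = |69.3 − 33.1|/104 = 0.3481 m·K/W
Known resistances:
  R'_aluminium = ln(0.0136/0.0108)/(2πk) = 0.2305/(2π·224) = 1.638×10^-4 m·K/W
  R'_HDPE = ln(0.0241/0.0214)/(2πk) = 0.1188/(2π·0.465) = 0.04067 m·K/W
R_PTFE = ΣR − ΣR_known = 0.3481 − 0.04083 = 0.3073 m·K/W
ln(r₂/r₁)/(2πk) = 0.3073 ⇒ k = 0.4533/(2π·0.3073) = 0.235 W/m·K

k = 0.235 W/m·K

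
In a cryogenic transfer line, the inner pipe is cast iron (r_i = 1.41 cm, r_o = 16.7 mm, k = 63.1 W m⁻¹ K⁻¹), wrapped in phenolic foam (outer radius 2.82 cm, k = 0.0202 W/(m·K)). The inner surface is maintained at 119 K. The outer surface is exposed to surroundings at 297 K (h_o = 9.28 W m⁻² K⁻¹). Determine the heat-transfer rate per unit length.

Treat each layer as a resistance in series:
  R'_cast iron = ln(0.0167/0.0141)/(2πk) = 0.1692/(2π·63.1) = 4.269×10^-4 m·K/W
  R'_phenolic foam = ln(0.0282/0.0167)/(2πk) = 0.5239/(2π·0.0202) = 4.128 m·K/W
  R'_conv,out = 1/(2πr h) = 1/(2π·0.0282·9.28) = 0.6082 m·K/W
ΣR = 4.269×10^-4 + 4.128 + 0.6082 = 4.737 m·K/W
Q' = ΔT/ΣR = (119 K − 297 K)/4.737 = -37.6 W/m
(Negative Q' ⇒ heat flows inward; heat gain = 37.6 W/m.)

Q' = 37.6 W/m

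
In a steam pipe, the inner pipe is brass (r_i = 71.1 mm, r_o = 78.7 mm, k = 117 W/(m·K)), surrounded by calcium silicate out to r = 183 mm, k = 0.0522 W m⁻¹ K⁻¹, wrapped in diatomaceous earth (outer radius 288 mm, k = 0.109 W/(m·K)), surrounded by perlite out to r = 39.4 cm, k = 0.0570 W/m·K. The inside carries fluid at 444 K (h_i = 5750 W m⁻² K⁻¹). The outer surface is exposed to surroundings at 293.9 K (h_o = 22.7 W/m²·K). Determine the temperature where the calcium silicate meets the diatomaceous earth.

T = 350.4 K

Resistance network (inner→outer):
  R'_conv,in = 1/(2πr h) = 1/(2π·0.0711·5750) = 3.893×10^-4 m·K/W
  R'_brass = ln(0.0787/0.0711)/(2πk) = 0.1016/(2π·117) = 1.381×10^-4 m·K/W
  R'_calcium silicate = ln(0.183/0.0787)/(2πk) = 0.8438/(2π·0.0522) = 2.573 m·K/W
  R'_diatomaceous earth = ln(0.288/0.183)/(2πk) = 0.4535/(2π·0.109) = 0.6621 m·K/W
  R'_perlite = ln(0.394/0.288)/(2πk) = 0.3134/(2π·0.0570) = 0.8750 m·K/W
  R'_conv,out = 1/(2πr h) = 1/(2π·0.394·22.7) = 0.01780 m·K/W
ΣR = 3.893×10^-4 + 1.381×10^-4 + 2.573 + 0.6621 + 0.8750 + 0.01780 = 4.128 m·K/W
Q' = ΔT/ΣR = (444 K − 293.9 K)/4.128 = 36.36 W/m
From the inner boundary to the calcium silicate/diatomaceous earth interface, ΣR_partial = 2.574 m·K/W.
T_interface = T_in − Q'·ΣR_partial = 444 K − (36.36)(2.574) = 350.4 K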